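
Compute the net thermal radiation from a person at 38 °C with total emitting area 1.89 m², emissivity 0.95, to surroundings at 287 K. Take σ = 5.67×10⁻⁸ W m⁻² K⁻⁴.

Q ≈ 262 W

Convert: 38 °C = 311 K.
Q = εσA(T⁴ − T_s⁴). T⁴ − T_s⁴ = (311)⁴ − (287)⁴ = 9.35×10^9 − 6.78×10^9 = 2.57×10^9 K⁴.
Q = 0.95 × 5.67×10⁻⁸ × 1.89 × 2.57×10^9 = 262 W.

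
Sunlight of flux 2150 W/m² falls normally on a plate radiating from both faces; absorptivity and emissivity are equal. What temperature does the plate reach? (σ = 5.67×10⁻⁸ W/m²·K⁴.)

Absorbed flux αS = emitted flux 2εσT⁴ per unit area; with α = ε this gives T = (S/2σ)^(1/4).
T = (2150 / (2 × 5.67×10⁻⁸))^(1/4) = (1.90×10^10)^(1/4).
T = 371 K.

T ≈ 371 K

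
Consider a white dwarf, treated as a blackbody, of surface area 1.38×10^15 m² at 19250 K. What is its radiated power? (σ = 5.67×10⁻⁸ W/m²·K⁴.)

P ≈ 1.07×10^25 W

P = σAT⁴ = 5.67×10⁻⁸ × 1.38×10^15 × (19250)⁴ = 5.67×10⁻⁸ × 1.38×10^15 × 1.37×10^17.
P = 1.07×10^25 W.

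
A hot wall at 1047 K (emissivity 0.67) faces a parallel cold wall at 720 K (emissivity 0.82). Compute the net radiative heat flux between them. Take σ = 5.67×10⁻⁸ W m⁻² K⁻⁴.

q ≈ 30900 W/m²

For two large parallel gray plates, q = σ(T₁⁴ − T₂⁴) / (1/ε₁ + 1/ε₂ − 1).
1/ε₁ + 1/ε₂ − 1 = 1/0.67 + 1/0.82 − 1 = 1.712.
T₁⁴ − T₂⁴ = 1.20×10^12 − 2.69×10^11 = 9.33×10^11 K⁴.
q = 5.67×10⁻⁸ × 9.33×10^11 / 1.712 = 30900 W/m².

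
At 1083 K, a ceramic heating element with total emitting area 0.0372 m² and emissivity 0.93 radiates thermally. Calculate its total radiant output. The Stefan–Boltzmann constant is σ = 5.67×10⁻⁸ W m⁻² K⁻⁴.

Stefan–Boltzmann: P = εσAT⁴ = 0.93 × 5.67×10⁻⁸ × 0.0372 × (1083)⁴ = 0.93 × 5.67×10⁻⁸ × 0.0372 × 1.38×10^12.
P = 2700 W.

P ≈ 2700 W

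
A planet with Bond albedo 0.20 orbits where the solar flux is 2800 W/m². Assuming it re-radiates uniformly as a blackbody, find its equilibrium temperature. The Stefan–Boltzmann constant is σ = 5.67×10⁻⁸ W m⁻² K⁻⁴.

T ≈ 315 K

Power absorbed = (1−a)S·πR²; power emitted = 4πR²σT⁴. Equating and cancelling πR²:
T = ((1−a)S / 4σ)^(1/4) = (2240 / (4 × 5.67×10⁻⁸))^(1/4) = (9.88×10^9)^(1/4).
T = 315 K.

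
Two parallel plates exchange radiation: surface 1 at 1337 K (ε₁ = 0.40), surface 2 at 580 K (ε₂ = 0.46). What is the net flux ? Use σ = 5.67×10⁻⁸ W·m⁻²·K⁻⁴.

q ≈ 47600 W/m²

For two large parallel gray plates, q = σ(T₁⁴ − T₂⁴) / (1/ε₁ + 1/ε₂ − 1).
1/ε₁ + 1/ε₂ − 1 = 1/0.40 + 1/0.46 − 1 = 3.674.
T₁⁴ − T₂⁴ = 3.20×10^12 − 1.13×10^11 = 3.08×10^12 K⁴.
q = 5.67×10⁻⁸ × 3.08×10^12 / 3.674 = 47600 W/m².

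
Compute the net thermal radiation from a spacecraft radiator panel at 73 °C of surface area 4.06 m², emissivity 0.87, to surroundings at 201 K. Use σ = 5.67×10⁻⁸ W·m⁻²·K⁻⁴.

Q ≈ 2540 W

Convert: 73 °C = 346 K.
Q = εσA(T⁴ − T_s⁴). T⁴ − T_s⁴ = (346)⁴ − (201)⁴ = 1.43×10^10 − 1.63×10^9 = 1.27×10^10 K⁴.
Q = 0.87 × 5.67×10⁻⁸ × 4.06 × 1.27×10^10 = 2540 W.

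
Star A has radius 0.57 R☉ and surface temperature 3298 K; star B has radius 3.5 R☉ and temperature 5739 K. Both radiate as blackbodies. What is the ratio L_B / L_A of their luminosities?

L_B/L_A ≈ 346

L = 4πR²σT⁴ ∝ R²T⁴, so L_B/L_A = (3.5/0.57)² × (5739/3298)⁴ = 37.7 × 9.17 = 346.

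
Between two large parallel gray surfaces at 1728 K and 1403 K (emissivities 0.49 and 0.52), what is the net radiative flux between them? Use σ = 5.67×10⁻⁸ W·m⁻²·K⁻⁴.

q ≈ 96400 W/m²

For two large parallel gray plates, q = σ(T₁⁴ − T₂⁴) / (1/ε₁ + 1/ε₂ − 1).
1/ε₁ + 1/ε₂ − 1 = 1/0.49 + 1/0.52 − 1 = 2.964.
T₁⁴ − T₂⁴ = 8.92×10^12 − 3.87×10^12 = 5.04×10^12 K⁴.
q = 5.67×10⁻⁸ × 5.04×10^12 / 2.964 = 96400 W/m².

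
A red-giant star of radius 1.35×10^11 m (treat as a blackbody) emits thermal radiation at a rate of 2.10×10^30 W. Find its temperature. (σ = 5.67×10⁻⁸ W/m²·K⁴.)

A = 4πr² = 4π × (1.35×10^11)² = 2.29×10^23 m².
From P = σAT⁴, T = (P / σA)^(1/4) = (2.10×10^30 / (5.67×10⁻⁸ × 2.29×10^23))^(1/4).
T = (1.62×10^14)^(1/4) = 3570 K.

T ≈ 3570 K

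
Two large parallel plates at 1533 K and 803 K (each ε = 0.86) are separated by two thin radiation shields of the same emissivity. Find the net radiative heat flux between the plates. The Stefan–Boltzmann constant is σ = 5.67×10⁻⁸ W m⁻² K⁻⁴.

Each of the 3 gaps contributes resistance (2/ε − 1) = 2/0.86 − 1 = 1.326; total = 3.977.
q = σ(T₁⁴ − T₂⁴) / 3.977 = 5.67×10⁻⁸ × 5.11×10^12 / 3.977 = 72800 W/m².

q ≈ 72800 W/m²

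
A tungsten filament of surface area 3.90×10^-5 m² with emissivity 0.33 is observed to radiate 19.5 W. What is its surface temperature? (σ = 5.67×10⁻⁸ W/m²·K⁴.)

T ≈ 2270 K

From P = εσAT⁴, T = (P / εσA)^(1/4) = (19.5 / (0.33 × 5.67×10⁻⁸ × 3.90×10^-5))^(1/4).
T = (2.67×10^13)^(1/4) = 2270 K.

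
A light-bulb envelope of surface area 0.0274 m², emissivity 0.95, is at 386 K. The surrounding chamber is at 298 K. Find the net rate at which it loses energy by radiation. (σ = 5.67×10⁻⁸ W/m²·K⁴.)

Q ≈ 21.1 W

Q = εσA(T⁴ − T_s⁴). T⁴ − T_s⁴ = (386)⁴ − (298)⁴ = 2.22×10^10 − 7.89×10^9 = 1.43×10^10 K⁴.
Q = 0.95 × 5.67×10⁻⁸ × 0.0274 × 1.43×10^10 = 21.1 W.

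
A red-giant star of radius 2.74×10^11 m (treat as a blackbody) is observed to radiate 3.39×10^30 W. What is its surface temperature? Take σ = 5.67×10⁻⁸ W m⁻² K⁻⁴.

A = 4πr² = 4π × (2.74×10^11)² = 9.43×10^23 m².
From P = σAT⁴, T = (P / σA)^(1/4) = (3.39×10^30 / (5.67×10⁻⁸ × 9.43×10^23))^(1/4).
T = (6.34×10^13)^(1/4) = 2820 K.

T ≈ 2820 K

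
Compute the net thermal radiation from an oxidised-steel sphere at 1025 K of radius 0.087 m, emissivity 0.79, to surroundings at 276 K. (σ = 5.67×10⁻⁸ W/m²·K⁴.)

Q ≈ 4680 W

A = 4πr² = 4π × (0.087)² = 0.0951 m².
Q = εσA(T⁴ − T_s⁴). T⁴ − T_s⁴ = (1025)⁴ − (276)⁴ = 1.10×10^12 − 5.80×10^9 = 1.10×10^12 K⁴.
Q = 0.79 × 5.67×10⁻⁸ × 0.0951 × 1.10×10^12 = 4680 W.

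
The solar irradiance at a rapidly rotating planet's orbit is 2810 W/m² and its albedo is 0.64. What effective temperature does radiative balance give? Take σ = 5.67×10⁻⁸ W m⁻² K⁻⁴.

Power absorbed = (1−a)S·πR²; power emitted = 4πR²σT⁴. Equating and cancelling πR²:
T = ((1−a)S / 4σ)^(1/4) = (1010 / (4 × 5.67×10⁻⁸))^(1/4) = (4.46×10^9)^(1/4).
T = 258 K.

T ≈ 258 K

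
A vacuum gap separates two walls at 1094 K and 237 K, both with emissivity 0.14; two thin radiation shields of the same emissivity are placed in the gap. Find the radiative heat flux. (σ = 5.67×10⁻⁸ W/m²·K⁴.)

q ≈ 2030 W/m²

Each of the 3 gaps contributes resistance (2/ε − 1) = 2/0.14 − 1 = 13.29; total = 39.86.
q = σ(T₁⁴ − T₂⁴) / 39.86 = 5.67×10⁻⁸ × 1.43×10^12 / 39.86 = 2030 W/m².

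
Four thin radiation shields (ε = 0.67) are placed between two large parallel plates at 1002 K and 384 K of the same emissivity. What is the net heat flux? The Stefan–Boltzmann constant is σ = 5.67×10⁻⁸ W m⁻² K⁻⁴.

Each of the 5 gaps contributes resistance (2/ε − 1) = 2/0.67 − 1 = 1.985; total = 9.925.
q = σ(T₁⁴ − T₂⁴) / 9.925 = 5.67×10⁻⁸ × 9.86×10^11 / 9.925 = 5630 W/m².

q ≈ 5630 W/m²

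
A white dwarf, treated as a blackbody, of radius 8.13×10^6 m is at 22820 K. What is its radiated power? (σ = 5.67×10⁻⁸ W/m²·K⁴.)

P ≈ 1.28×10^25 W

A = 4πr² = 4π × (8.13×10^6)² = 8.31×10^14 m².
P = σAT⁴ = 5.67×10⁻⁸ × 8.31×10^14 × (22820)⁴ = 5.67×10⁻⁸ × 8.31×10^14 × 2.71×10^17.
P = 1.28×10^25 W.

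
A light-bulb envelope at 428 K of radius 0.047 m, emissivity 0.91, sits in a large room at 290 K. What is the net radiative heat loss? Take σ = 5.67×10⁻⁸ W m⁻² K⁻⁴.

A = 4πr² = 4π × (0.047)² = 0.0278 m².
Q = εσA(T⁴ − T_s⁴). T⁴ − T_s⁴ = (428)⁴ − (290)⁴ = 3.36×10^10 − 7.07×10^9 = 2.65×10^10 K⁴.
Q = 0.91 × 5.67×10⁻⁸ × 0.0278 × 2.65×10^10 = 37.9 W.

Q ≈ 37.9 W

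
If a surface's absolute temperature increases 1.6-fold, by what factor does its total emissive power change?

P ∝ T⁴, so the power scales as (1.6)⁴ = 6.55.

factor ≈ 6.55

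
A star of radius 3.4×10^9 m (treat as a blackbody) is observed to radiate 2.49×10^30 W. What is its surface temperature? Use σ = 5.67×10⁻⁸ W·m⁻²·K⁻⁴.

A = 4πr² = 4π × (3.4×10^9)² = 1.45×10^20 m².
From P = σAT⁴, T = (P / σA)^(1/4) = (2.49×10^30 / (5.67×10⁻⁸ × 1.45×10^20))^(1/4).
T = (3.02×10^17)^(1/4) = 23400 K.

T ≈ 23400 K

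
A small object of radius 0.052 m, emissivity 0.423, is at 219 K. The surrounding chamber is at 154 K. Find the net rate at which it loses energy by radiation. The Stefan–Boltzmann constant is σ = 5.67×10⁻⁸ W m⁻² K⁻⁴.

Q ≈ 1.42 W

A = 4πr² = 4π × (0.052)² = 0.0340 m².
Q = εσA(T⁴ − T_s⁴). T⁴ − T_s⁴ = (219)⁴ − (154)⁴ = 2.30×10^9 − 5.62×10^8 = 1.74×10^9 K⁴.
Q = 0.423 × 5.67×10⁻⁸ × 0.0340 × 1.74×10^9 = 1.42 W.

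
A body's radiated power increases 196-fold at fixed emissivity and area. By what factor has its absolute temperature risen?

factor ≈ 3.74

P ∝ T⁴ ⇒ T ∝ P^(1/4), so T scales by (196)^(1/4) = 3.74.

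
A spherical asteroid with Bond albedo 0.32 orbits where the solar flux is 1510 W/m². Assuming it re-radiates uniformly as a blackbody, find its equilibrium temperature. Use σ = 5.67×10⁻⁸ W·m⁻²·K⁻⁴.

T ≈ 259 K

Power absorbed = (1−a)S·πR²; power emitted = 4πR²σT⁴. Equating and cancelling πR²:
T = ((1−a)S / 4σ)^(1/4) = (1030 / (4 × 5.67×10⁻⁸))^(1/4) = (4.53×10^9)^(1/4).
T = 259 K.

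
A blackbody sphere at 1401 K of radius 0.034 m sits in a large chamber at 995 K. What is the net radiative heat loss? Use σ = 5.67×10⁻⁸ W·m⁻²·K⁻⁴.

Q ≈ 2370 W

A = 4πr² = 4π × (0.034)² = 0.0145 m².
Q = σA(T⁴ − T_s⁴). T⁴ − T_s⁴ = (1401)⁴ − (995)⁴ = 3.85×10^12 − 9.80×10^11 = 2.87×10^12 K⁴.
Q = 5.67×10⁻⁸ × 0.0145 × 2.87×10^12 = 2370 W.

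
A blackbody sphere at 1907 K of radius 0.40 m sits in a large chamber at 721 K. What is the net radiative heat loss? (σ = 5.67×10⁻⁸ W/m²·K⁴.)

A = 4πr² = 4π × (0.40)² = 2.01 m².
Q = σA(T⁴ − T_s⁴). T⁴ − T_s⁴ = (1907)⁴ − (721)⁴ = 1.32×10^13 − 2.70×10^11 = 1.30×10^13 K⁴.
Q = 5.67×10⁻⁸ × 2.01 × 1.30×10^13 = 1.48×10^6 W.

Q ≈ 1.48×10^6 W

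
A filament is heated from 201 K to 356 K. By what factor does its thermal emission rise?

ratio ≈ 9.84

P ∝ T⁴, so the ratio is (356/201)⁴ = (1.771)⁴ = 9.84.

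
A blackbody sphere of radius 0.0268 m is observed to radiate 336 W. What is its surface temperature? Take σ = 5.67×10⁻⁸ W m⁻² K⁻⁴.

T ≈ 900 K

A = 4πr² = 4π × (0.0268)² = 9.03×10^-3 m².
From P = σAT⁴, T = (P / σA)^(1/4) = (336 / (5.67×10⁻⁸ × 9.03×10^-3))^(1/4).
T = (6.57×10^11)^(1/4) = 900 K.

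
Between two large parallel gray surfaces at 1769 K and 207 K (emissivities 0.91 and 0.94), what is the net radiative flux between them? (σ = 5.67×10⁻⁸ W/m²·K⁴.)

For two large parallel gray plates, q = σ(T₁⁴ − T₂⁴) / (1/ε₁ + 1/ε₂ − 1).
1/ε₁ + 1/ε₂ − 1 = 1/0.91 + 1/0.94 − 1 = 1.163.
T₁⁴ − T₂⁴ = 9.79×10^12 − 1.84×10^9 = 9.79×10^12 K⁴.
q = 5.67×10⁻⁸ × 9.79×10^12 / 1.163 = 4.77×10^5 W/m².

q ≈ 4.77×10^5 W/m²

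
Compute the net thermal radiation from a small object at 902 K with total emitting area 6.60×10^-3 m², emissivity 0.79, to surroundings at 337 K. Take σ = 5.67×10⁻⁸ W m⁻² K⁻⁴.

Q ≈ 192 W

Q = εσA(T⁴ − T_s⁴). T⁴ − T_s⁴ = (902)⁴ − (337)⁴ = 6.62×10^11 − 1.29×10^10 = 6.49×10^11 K⁴.
Q = 0.79 × 5.67×10⁻⁸ × 6.60×10^-3 × 6.49×10^11 = 192 W.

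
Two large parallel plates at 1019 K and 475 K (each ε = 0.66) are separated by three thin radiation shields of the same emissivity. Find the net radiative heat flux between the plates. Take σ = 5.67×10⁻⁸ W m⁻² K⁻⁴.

Each of the 4 gaps contributes resistance (2/ε − 1) = 2/0.66 − 1 = 2.030; total = 8.121.
q = σ(T₁⁴ − T₂⁴) / 8.121 = 5.67×10⁻⁸ × 1.03×10^12 / 8.121 = 7170 W/m².

q ≈ 7170 W/m²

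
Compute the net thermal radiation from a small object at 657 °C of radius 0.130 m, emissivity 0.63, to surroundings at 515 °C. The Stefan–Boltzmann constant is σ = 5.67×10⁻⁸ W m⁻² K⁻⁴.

A = 4πr² = 4π × (0.130)² = 0.212 m².
Convert: 657 °C = 930 K; 515 °C = 788 K.
Q = εσA(T⁴ − T_s⁴). T⁴ − T_s⁴ = (930)⁴ − (788)⁴ = 7.48×10^11 − 3.86×10^11 = 3.62×10^11 K⁴.
Q = 0.63 × 5.67×10⁻⁸ × 0.212 × 3.62×10^11 = 2750 W.

Q ≈ 2750 W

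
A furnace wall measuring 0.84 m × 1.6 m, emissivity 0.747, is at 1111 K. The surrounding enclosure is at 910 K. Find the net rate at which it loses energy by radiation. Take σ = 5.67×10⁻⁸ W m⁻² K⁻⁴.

A = 0.84 × 1.6 = 1.34 m².
Q = εσA(T⁴ − T_s⁴). T⁴ − T_s⁴ = (1111)⁴ − (910)⁴ = 1.52×10^12 − 6.86×10^11 = 8.38×10^11 K⁴.
Q = 0.747 × 5.67×10⁻⁸ × 1.34 × 8.38×10^11 = 47700 W.

Q ≈ 47700 W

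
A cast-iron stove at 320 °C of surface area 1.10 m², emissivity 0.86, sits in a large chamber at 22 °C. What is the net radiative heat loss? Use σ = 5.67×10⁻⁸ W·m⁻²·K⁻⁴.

Q ≈ 6230 W

Convert: 320 °C = 593 K; 22 °C = 295 K.
Q = εσA(T⁴ − T_s⁴). T⁴ − T_s⁴ = (593)⁴ − (295)⁴ = 1.24×10^11 − 7.57×10^9 = 1.16×10^11 K⁴.
Q = 0.86 × 5.67×10⁻⁸ × 1.10 × 1.16×10^11 = 6230 W.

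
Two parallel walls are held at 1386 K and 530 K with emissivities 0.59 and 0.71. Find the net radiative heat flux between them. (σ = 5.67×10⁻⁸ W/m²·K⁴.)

For two large parallel gray plates, q = σ(T₁⁴ − T₂⁴) / (1/ε₁ + 1/ε₂ − 1).
1/ε₁ + 1/ε₂ − 1 = 1/0.59 + 1/0.71 − 1 = 2.103.
T₁⁴ − T₂⁴ = 3.69×10^12 − 7.89×10^10 = 3.61×10^12 K⁴.
q = 5.67×10⁻⁸ × 3.61×10^12 / 2.103 = 97300 W/m².

q ≈ 97300 W/m²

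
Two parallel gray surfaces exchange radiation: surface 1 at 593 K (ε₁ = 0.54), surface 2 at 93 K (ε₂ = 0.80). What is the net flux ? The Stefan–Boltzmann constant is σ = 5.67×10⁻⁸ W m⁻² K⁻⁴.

For two large parallel gray plates, q = σ(T₁⁴ − T₂⁴) / (1/ε₁ + 1/ε₂ − 1).
1/ε₁ + 1/ε₂ − 1 = 1/0.54 + 1/0.80 − 1 = 2.102.
T₁⁴ − T₂⁴ = 1.24×10^11 − 7.48×10^7 = 1.24×10^11 K⁴.
q = 5.67×10⁻⁸ × 1.24×10^11 / 2.102 = 3330 W/m².

q ≈ 3330 W/m²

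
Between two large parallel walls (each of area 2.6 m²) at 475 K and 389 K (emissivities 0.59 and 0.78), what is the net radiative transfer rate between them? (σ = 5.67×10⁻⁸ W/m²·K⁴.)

For two large parallel gray plates, q = σ(T₁⁴ − T₂⁴) / (1/ε₁ + 1/ε₂ − 1).
1/ε₁ + 1/ε₂ − 1 = 1/0.59 + 1/0.78 − 1 = 1.977.
T₁⁴ − T₂⁴ = 5.09×10^10 − 2.29×10^10 = 2.80×10^10 K⁴.
q = 5.67×10⁻⁸ × 2.80×10^10 / 1.977 = 803 W/m².
Q = q·A = 803 × 2.6 = 2090 W.

Q ≈ 2090 W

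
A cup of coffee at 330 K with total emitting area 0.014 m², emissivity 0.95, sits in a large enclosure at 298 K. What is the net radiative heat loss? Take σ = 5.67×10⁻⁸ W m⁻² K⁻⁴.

Q = εσA(T⁴ − T_s⁴). T⁴ − T_s⁴ = (330)⁴ − (298)⁴ = 1.19×10^10 − 7.89×10^9 = 3.97×10^9 K⁴.
Q = 0.95 × 5.67×10⁻⁸ × 0.0140 × 3.97×10^9 = 3.00 W.

Q ≈ 3.00 W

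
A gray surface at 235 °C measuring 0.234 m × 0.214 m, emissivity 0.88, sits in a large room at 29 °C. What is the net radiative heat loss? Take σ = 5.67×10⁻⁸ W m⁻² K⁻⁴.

Q ≈ 146 W

A = 0.234 × 0.214 = 0.0501 m².
Convert: 235 °C = 508 K; 29 °C = 302 K.
Q = εσA(T⁴ − T_s⁴). T⁴ − T_s⁴ = (508)⁴ − (302)⁴ = 6.66×10^10 − 8.32×10^9 = 5.83×10^10 K⁴.
Q = 0.88 × 5.67×10⁻⁸ × 0.0501 × 5.83×10^10 = 146 W.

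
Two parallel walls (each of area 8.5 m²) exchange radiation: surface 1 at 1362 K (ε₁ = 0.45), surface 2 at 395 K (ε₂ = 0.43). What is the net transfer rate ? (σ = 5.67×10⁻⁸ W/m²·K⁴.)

Q ≈ 4.64×10^5 W

For two large parallel gray plates, q = σ(T₁⁴ − T₂⁴) / (1/ε₁ + 1/ε₂ − 1).
1/ε₁ + 1/ε₂ − 1 = 1/0.45 + 1/0.43 − 1 = 3.548.
T₁⁴ − T₂⁴ = 3.44×10^12 − 2.43×10^10 = 3.42×10^12 K⁴.
q = 5.67×10⁻⁸ × 3.42×10^12 / 3.548 = 54600 W/m².
Q = q·A = 54600 × 8.5 = 4.64×10^5 W.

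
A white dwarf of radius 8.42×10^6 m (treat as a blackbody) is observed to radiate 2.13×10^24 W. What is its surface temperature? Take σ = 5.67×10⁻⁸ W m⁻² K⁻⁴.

A = 4πr² = 4π × (8.42×10^6)² = 8.91×10^14 m².
From P = σAT⁴, T = (P / σA)^(1/4) = (2.13×10^24 / (5.67×10⁻⁸ × 8.91×10^14))^(1/4).
T = (4.22×10^16)^(1/4) = 14300 K.

T ≈ 14300 K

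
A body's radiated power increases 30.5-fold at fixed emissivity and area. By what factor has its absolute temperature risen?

P ∝ T⁴ ⇒ T ∝ P^(1/4), so T scales by (30.5)^(1/4) = 2.35.

factor ≈ 2.35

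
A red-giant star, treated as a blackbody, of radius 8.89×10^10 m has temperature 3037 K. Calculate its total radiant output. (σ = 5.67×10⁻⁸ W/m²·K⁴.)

P ≈ 4.79×10^29 W

A = 4πr² = 4π × (8.89×10^10)² = 9.93×10^22 m².
P = σAT⁴ = 5.67×10⁻⁸ × 9.93×10^22 × (3037)⁴ = 5.67×10⁻⁸ × 9.93×10^22 × 8.51×10^13.
P = 4.79×10^29 W.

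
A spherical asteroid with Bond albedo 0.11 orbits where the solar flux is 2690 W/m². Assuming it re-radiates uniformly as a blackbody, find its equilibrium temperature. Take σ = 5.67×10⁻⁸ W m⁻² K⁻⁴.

Power absorbed = (1−a)S·πR²; power emitted = 4πR²σT⁴. Equating and cancelling πR²:
T = ((1−a)S / 4σ)^(1/4) = (2390 / (4 × 5.67×10⁻⁸))^(1/4) = (1.06×10^10)^(1/4).
T = 321 K.

T ≈ 321 K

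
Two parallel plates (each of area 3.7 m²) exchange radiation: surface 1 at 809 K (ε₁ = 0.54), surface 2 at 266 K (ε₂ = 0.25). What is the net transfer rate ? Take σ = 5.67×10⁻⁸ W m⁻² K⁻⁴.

For two large parallel gray plates, q = σ(T₁⁴ − T₂⁴) / (1/ε₁ + 1/ε₂ − 1).
1/ε₁ + 1/ε₂ − 1 = 1/0.54 + 1/0.25 − 1 = 4.852.
T₁⁴ − T₂⁴ = 4.28×10^11 − 5.01×10^9 = 4.23×10^11 K⁴.
q = 5.67×10⁻⁸ × 4.23×10^11 / 4.852 = 4950 W/m².
Q = q·A = 4950 × 3.7 = 18300 W.

Q ≈ 18300 W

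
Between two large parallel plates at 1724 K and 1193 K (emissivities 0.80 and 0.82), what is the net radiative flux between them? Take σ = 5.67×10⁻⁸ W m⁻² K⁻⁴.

q ≈ 2.63×10^5 W/m²

For two large parallel gray plates, q = σ(T₁⁴ − T₂⁴) / (1/ε₁ + 1/ε₂ − 1).
1/ε₁ + 1/ε₂ − 1 = 1/0.80 + 1/0.82 − 1 = 1.470.
T₁⁴ − T₂⁴ = 8.83×10^12 − 2.03×10^12 = 6.81×10^12 K⁴.
q = 5.67×10⁻⁸ × 6.81×10^12 / 1.470 = 2.63×10^5 W/m².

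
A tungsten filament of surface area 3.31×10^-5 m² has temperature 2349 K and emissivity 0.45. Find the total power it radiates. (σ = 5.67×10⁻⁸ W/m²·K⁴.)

P = εσAT⁴ = 0.45 × 5.67×10⁻⁸ × 3.31×10^-5 × (2349)⁴ = 0.45 × 5.67×10⁻⁸ × 3.31×10^-5 × 3.04×10^13.
P = 25.7 W.

P ≈ 25.7 W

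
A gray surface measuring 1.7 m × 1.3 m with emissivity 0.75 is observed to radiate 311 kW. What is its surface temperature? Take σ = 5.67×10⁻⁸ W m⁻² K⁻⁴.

T ≈ 1350 K

A = 1.7 × 1.3 = 2.21 m².
From P = εσAT⁴, T = (P / εσA)^(1/4) = (3.11×10^5 / (0.75 × 5.67×10⁻⁸ × 2.21))^(1/4).
T = (3.31×10^12)^(1/4) = 1350 K.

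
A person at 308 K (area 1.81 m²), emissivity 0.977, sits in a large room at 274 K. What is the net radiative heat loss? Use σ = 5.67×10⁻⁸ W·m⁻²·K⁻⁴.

Q ≈ 337 W

Q = εσA(T⁴ − T_s⁴). T⁴ − T_s⁴ = (308)⁴ − (274)⁴ = 9.00×10^9 − 5.64×10^9 = 3.36×10^9 K⁴.
Q = 0.977 × 5.67×10⁻⁸ × 1.81 × 3.36×10^9 = 337 W.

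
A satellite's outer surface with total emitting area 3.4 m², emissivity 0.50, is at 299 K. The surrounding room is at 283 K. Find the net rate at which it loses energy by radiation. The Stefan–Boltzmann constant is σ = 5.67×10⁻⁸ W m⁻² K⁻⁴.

Q ≈ 152 W

Q = εσA(T⁴ − T_s⁴). T⁴ − T_s⁴ = (299)⁴ − (283)⁴ = 7.99×10^9 − 6.41×10^9 = 1.58×10^9 K⁴.
Q = 0.50 × 5.67×10⁻⁸ × 3.40 × 1.58×10^9 = 152 W.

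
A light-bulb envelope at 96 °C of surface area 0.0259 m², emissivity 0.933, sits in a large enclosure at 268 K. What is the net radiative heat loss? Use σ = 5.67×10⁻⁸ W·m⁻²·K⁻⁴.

Q ≈ 18.3 W

Convert: 96 °C = 369 K.
Q = εσA(T⁴ − T_s⁴). T⁴ − T_s⁴ = (369)⁴ − (268)⁴ = 1.85×10^10 − 5.16×10^9 = 1.34×10^10 K⁴.
Q = 0.933 × 5.67×10⁻⁸ × 0.0259 × 1.34×10^10 = 18.3 W.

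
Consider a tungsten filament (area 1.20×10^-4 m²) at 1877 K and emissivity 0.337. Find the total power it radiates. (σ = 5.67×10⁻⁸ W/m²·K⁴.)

P = εσAT⁴ = 0.337 × 5.67×10⁻⁸ × 1.20×10^-4 × (1877)⁴ = 0.337 × 5.67×10⁻⁸ × 1.20×10^-4 × 1.24×10^13.
P = 28.5 W.

P ≈ 28.5 W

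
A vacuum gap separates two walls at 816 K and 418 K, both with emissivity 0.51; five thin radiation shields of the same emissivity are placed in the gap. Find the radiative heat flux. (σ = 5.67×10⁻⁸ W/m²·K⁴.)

q ≈ 1340 W/m²

Each of the 6 gaps contributes resistance (2/ε − 1) = 2/0.51 − 1 = 2.922; total = 17.53.
q = σ(T₁⁴ − T₂⁴) / 17.53 = 5.67×10⁻⁸ × 4.13×10^11 / 17.53 = 1340 W/m².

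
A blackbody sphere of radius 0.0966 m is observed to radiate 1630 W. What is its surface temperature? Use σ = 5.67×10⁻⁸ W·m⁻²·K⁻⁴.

T ≈ 704 K

A = 4πr² = 4π × (0.0966)² = 0.117 m².
From P = σAT⁴, T = (P / σA)^(1/4) = (1630 / (5.67×10⁻⁸ × 0.117))^(1/4).
T = (2.45×10^11)^(1/4) = 704 K.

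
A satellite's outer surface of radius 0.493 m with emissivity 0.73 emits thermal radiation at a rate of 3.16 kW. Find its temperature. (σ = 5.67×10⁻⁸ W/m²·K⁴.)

A = 4πr² = 4π × (0.493)² = 3.05 m².
From P = εσAT⁴, T = (P / εσA)^(1/4) = (3160 / (0.73 × 5.67×10⁻⁸ × 3.05))^(1/4).
T = (2.50×10^10)^(1/4) = 398 K.

T ≈ 398 K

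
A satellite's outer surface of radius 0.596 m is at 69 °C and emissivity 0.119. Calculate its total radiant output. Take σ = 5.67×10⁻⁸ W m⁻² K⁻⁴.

A = 4πr² = 4π × (0.596)² = 4.46 m².
69 °C = 342 K.
Stefan–Boltzmann: P = εσAT⁴ = 0.119 × 5.67×10⁻⁸ × 4.46 × (342)⁴ = 0.119 × 5.67×10⁻⁸ × 4.46 × 1.37×10^10.
P = 412 W.

P ≈ 412 W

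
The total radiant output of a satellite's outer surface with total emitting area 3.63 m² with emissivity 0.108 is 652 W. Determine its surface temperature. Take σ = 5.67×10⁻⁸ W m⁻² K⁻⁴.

T ≈ 414 K

From P = εσAT⁴, T = (P / εσA)^(1/4) = (652 / (0.108 × 5.67×10⁻⁸ × 3.63))^(1/4).
T = (2.93×10^10)^(1/4) = 414 K.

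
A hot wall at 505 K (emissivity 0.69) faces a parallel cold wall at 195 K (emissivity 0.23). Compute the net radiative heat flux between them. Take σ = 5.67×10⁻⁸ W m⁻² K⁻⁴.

For two large parallel gray plates, q = σ(T₁⁴ − T₂⁴) / (1/ε₁ + 1/ε₂ − 1).
1/ε₁ + 1/ε₂ − 1 = 1/0.69 + 1/0.23 − 1 = 4.797.
T₁⁴ − T₂⁴ = 6.50×10^10 − 1.45×10^9 = 6.36×10^10 K⁴.
q = 5.67×10⁻⁸ × 6.36×10^10 / 4.797 = 752 W/m².

q ≈ 752 W/m²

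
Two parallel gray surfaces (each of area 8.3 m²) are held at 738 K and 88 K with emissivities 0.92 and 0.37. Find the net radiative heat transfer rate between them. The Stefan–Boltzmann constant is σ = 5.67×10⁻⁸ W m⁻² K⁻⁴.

Q ≈ 50000 W

For two large parallel gray plates, q = σ(T₁⁴ − T₂⁴) / (1/ε₁ + 1/ε₂ − 1).
1/ε₁ + 1/ε₂ − 1 = 1/0.92 + 1/0.37 − 1 = 2.790.
T₁⁴ − T₂⁴ = 2.97×10^11 − 6.00×10^7 = 2.97×10^11 K⁴.
q = 5.67×10⁻⁸ × 2.97×10^11 / 2.790 = 6030 W/m².
Q = q·A = 6030 × 8.3 = 50000 W.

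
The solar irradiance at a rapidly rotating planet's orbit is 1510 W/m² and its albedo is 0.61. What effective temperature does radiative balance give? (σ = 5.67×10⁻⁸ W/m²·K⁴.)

Power absorbed = (1−a)S·πR²; power emitted = 4πR²σT⁴. Equating and cancelling πR²:
T = ((1−a)S / 4σ)^(1/4) = (589 / (4 × 5.67×10⁻⁸))^(1/4) = (2.60×10^9)^(1/4).
T = 226 K.

T ≈ 226 K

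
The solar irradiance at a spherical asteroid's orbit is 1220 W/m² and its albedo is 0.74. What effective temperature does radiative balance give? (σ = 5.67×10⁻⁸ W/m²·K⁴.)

T ≈ 193 K

Power absorbed = (1−a)S·πR²; power emitted = 4πR²σT⁴. Equating and cancelling πR²:
T = ((1−a)S / 4σ)^(1/4) = (317 / (4 × 5.67×10⁻⁸))^(1/4) = (1.40×10^9)^(1/4).
T = 193 K.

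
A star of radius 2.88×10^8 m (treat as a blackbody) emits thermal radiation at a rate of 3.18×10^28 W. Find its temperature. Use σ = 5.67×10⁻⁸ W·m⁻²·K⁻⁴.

T ≈ 27100 K

A = 4πr² = 4π × (2.88×10^8)² = 1.04×10^18 m².
From P = σAT⁴, T = (P / σA)^(1/4) = (3.18×10^28 / (5.67×10⁻⁸ × 1.04×10^18))^(1/4).
T = (5.38×10^17)^(1/4) = 27100 K.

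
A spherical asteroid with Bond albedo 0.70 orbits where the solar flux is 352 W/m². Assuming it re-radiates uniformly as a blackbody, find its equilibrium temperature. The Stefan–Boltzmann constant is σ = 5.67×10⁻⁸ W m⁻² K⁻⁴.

T ≈ 147 K

Power absorbed = (1−a)S·πR²; power emitted = 4πR²σT⁴. Equating and cancelling πR²:
T = ((1−a)S / 4σ)^(1/4) = (106 / (4 × 5.67×10⁻⁸))^(1/4) = (4.66×10^8)^(1/4).
T = 147 K.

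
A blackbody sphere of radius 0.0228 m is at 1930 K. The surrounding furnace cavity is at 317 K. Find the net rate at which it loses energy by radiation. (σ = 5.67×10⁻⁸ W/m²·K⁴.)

A = 4πr² = 4π × (0.0228)² = 6.53×10^-3 m².
Q = σA(T⁴ − T_s⁴). T⁴ − T_s⁴ = (1930)⁴ − (317)⁴ = 1.39×10^13 − 1.01×10^10 = 1.39×10^13 K⁴.
Q = 5.67×10⁻⁸ × 6.53×10^-3 × 1.39×10^13 = 5140 W.

Q ≈ 5140 W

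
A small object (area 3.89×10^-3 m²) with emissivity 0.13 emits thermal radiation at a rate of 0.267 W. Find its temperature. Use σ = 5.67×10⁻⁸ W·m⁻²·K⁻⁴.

From P = εσAT⁴, T = (P / εσA)^(1/4) = (0.267 / (0.13 × 5.67×10⁻⁸ × 3.89×10^-3))^(1/4).
T = (9.31×10^9)^(1/4) = 311 K.

T ≈ 311 K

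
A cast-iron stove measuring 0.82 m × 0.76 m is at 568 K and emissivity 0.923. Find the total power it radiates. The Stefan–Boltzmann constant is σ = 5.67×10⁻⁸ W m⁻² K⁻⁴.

P ≈ 3390 W

A = 0.82 × 0.76 = 0.623 m².
Stefan–Boltzmann: P = εσAT⁴ = 0.923 × 5.67×10⁻⁸ × 0.623 × (568)⁴ = 0.923 × 5.67×10⁻⁸ × 0.623 × 1.04×10^11.
P = 3390 W.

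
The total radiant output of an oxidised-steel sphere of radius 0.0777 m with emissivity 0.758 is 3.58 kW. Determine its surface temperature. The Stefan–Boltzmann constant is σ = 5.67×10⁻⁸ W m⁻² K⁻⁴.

A = 4πr² = 4π × (0.0777)² = 0.0759 m².
From P = εσAT⁴, T = (P / εσA)^(1/4) = (3580 / (0.758 × 5.67×10⁻⁸ × 0.0759))^(1/4).
T = (1.10×10^12)^(1/4) = 1020 K.

T ≈ 1020 K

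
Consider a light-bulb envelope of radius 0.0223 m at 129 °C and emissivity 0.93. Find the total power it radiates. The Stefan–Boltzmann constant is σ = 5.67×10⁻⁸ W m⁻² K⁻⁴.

A = 4πr² = 4π × (0.0223)² = 6.25×10^-3 m².
129 °C = 402 K.
P = εσAT⁴ = 0.93 × 5.67×10⁻⁸ × 6.25×10^-3 × (402)⁴ = 0.93 × 5.67×10⁻⁸ × 6.25×10^-3 × 2.61×10^10.
P = 8.61 W.

P ≈ 8.61 W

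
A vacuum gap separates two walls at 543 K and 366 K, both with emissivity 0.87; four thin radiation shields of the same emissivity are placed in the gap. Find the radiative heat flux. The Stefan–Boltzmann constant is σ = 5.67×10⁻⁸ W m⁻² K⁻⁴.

Each of the 5 gaps contributes resistance (2/ε − 1) = 2/0.87 − 1 = 1.299; total = 6.494.
q = σ(T₁⁴ − T₂⁴) / 6.494 = 5.67×10⁻⁸ × 6.90×10^10 / 6.494 = 602 W/m².

q ≈ 602 W/m²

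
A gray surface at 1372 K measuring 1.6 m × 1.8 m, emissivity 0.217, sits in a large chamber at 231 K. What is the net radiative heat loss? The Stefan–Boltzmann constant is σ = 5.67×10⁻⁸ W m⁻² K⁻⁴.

A = 1.6 × 1.8 = 2.88 m².
Q = εσA(T⁴ − T_s⁴). T⁴ − T_s⁴ = (1372)⁴ − (231)⁴ = 3.54×10^12 − 2.85×10^9 = 3.54×10^12 K⁴.
Q = 0.217 × 5.67×10⁻⁸ × 2.88 × 3.54×10^12 = 1.25×10^5 W.

Q ≈ 1.25×10^5 W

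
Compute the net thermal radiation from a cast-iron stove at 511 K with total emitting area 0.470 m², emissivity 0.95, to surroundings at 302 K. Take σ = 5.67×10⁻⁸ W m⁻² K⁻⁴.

Q = εσA(T⁴ − T_s⁴). T⁴ − T_s⁴ = (511)⁴ − (302)⁴ = 6.82×10^10 − 8.32×10^9 = 5.99×10^10 K⁴.
Q = 0.95 × 5.67×10⁻⁸ × 0.470 × 5.99×10^10 = 1520 W.

Q ≈ 1520 W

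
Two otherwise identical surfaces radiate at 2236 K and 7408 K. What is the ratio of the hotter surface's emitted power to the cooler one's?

ratio ≈ 120

P ∝ T⁴, so the ratio is (7408/2236)⁴ = (3.313)⁴ = 120.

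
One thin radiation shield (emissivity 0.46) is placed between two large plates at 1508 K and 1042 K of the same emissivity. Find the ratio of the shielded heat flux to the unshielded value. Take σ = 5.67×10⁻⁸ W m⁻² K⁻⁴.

ratio ≈ 0.500

With N identical shields there are N+1 = 2 gaps in series, each with the same radiative resistance, so the flux falls to 1/(N+1) of its unshielded value.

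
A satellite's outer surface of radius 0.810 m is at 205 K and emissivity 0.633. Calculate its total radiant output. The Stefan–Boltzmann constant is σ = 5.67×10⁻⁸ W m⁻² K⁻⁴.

P ≈ 523 W

A = 4πr² = 4π × (0.810)² = 8.24 m².
P = εσAT⁴ = 0.633 × 5.67×10⁻⁸ × 8.24 × (205)⁴ = 0.633 × 5.67×10⁻⁸ × 8.24 × 1.77×10^9.
P = 523 W.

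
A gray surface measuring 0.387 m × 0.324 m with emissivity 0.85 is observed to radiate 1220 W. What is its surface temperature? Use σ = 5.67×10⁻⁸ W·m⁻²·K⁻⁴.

A = 0.387 × 0.324 = 0.125 m².
From P = εσAT⁴, T = (P / εσA)^(1/4) = (1220 / (0.85 × 5.67×10⁻⁸ × 0.125))^(1/4).
T = (2.02×10^11)^(1/4) = 670 K.

T ≈ 670 K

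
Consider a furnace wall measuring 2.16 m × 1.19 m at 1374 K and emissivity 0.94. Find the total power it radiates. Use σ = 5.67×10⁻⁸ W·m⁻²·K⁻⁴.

A = 2.16 × 1.19 = 2.57 m².
Stefan–Boltzmann: P = εσAT⁴ = 0.94 × 5.67×10⁻⁸ × 2.57 × (1374)⁴ = 0.94 × 5.67×10⁻⁸ × 2.57 × 3.56×10^12.
P = 4.88×10^5 W.

P ≈ 4.88×10^5 W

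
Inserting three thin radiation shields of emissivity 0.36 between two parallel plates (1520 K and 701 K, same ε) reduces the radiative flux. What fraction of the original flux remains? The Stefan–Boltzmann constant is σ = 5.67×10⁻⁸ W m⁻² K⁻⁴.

ratio ≈ 0.250

With N identical shields there are N+1 = 4 gaps in series, each with the same radiative resistance, so the flux falls to 1/(N+1) of its unshielded value.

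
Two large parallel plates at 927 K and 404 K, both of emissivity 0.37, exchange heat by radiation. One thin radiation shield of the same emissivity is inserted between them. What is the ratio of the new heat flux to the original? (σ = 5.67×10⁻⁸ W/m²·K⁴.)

With N identical shields there are N+1 = 2 gaps in series, each with the same radiative resistance, so the flux falls to 1/(N+1) of its unshielded value.

ratio ≈ 0.500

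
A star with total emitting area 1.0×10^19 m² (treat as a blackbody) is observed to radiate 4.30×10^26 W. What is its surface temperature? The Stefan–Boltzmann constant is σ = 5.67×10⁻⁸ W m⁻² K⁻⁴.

From P = σAT⁴, T = (P / σA)^(1/4) = (4.30×10^26 / (5.67×10⁻⁸ × 1.00×10^19))^(1/4).
T = (7.58×10^14)^(1/4) = 5250 K.

T ≈ 5250 K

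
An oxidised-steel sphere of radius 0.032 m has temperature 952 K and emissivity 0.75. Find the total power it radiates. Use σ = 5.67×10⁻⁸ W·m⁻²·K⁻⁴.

A = 4πr² = 4π × (0.032)² = 0.0129 m².
Stefan–Boltzmann: P = εσAT⁴ = 0.75 × 5.67×10⁻⁸ × 0.0129 × (952)⁴ = 0.75 × 5.67×10⁻⁸ × 0.0129 × 8.21×10^11.
P = 449 W.

P ≈ 449 W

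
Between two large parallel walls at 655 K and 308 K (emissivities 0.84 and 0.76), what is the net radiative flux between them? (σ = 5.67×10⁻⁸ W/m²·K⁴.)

q ≈ 6590 W/m²

For two large parallel gray plates, q = σ(T₁⁴ − T₂⁴) / (1/ε₁ + 1/ε₂ − 1).
1/ε₁ + 1/ε₂ − 1 = 1/0.84 + 1/0.76 − 1 = 1.506.
T₁⁴ − T₂⁴ = 1.84×10^11 − 9.00×10^9 = 1.75×10^11 K⁴.
q = 5.67×10⁻⁸ × 1.75×10^11 / 1.506 = 6590 W/m².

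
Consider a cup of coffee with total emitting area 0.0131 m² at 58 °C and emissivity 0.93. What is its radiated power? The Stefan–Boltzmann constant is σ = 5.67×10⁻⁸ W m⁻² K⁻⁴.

P ≈ 8.29 W

58 °C = 331 K.
Stefan–Boltzmann: P = εσAT⁴ = 0.93 × 5.67×10⁻⁸ × 0.0131 × (331)⁴ = 0.93 × 5.67×10⁻⁸ × 0.0131 × 1.20×10^10.
P = 8.29 W.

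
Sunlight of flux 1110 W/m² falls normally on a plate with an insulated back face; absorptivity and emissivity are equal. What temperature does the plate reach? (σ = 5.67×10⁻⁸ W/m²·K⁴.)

Absorbed flux αS = emitted flux εσT⁴ (one radiating face); with α = ε, T = (S/σ)^(1/4).
T = (1110 / 5.67×10⁻⁸)^(1/4) = (1.96×10^10)^(1/4).
T = 374 K.

T ≈ 374 K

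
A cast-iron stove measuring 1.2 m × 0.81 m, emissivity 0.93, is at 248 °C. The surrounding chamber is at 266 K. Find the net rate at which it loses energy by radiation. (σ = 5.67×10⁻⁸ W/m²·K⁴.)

Q ≈ 3520 W

A = 1.2 × 0.81 = 0.972 m².
Convert: 248 °C = 521 K.
Q = εσA(T⁴ − T_s⁴). T⁴ − T_s⁴ = (521)⁴ − (266)⁴ = 7.37×10^10 − 5.01×10^9 = 6.87×10^10 K⁴.
Q = 0.93 × 5.67×10⁻⁸ × 0.972 × 6.87×10^10 = 3520 W.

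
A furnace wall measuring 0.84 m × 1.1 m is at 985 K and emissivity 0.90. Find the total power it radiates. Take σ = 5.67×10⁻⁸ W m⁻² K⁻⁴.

P ≈ 44400 W

A = 0.84 × 1.1 = 0.924 m².
Stefan–Boltzmann: P = εσAT⁴ = 0.90 × 5.67×10⁻⁸ × 0.924 × (985)⁴ = 0.90 × 5.67×10⁻⁸ × 0.924 × 9.41×10^11.
P = 44400 W.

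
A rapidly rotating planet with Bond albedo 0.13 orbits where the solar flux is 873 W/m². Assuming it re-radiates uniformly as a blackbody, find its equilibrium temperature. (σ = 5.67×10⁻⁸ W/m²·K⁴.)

T ≈ 241 K

Power absorbed = (1−a)S·πR²; power emitted = 4πR²σT⁴. Equating and cancelling πR²:
T = ((1−a)S / 4σ)^(1/4) = (760 / (4 × 5.67×10⁻⁸))^(1/4) = (3.35×10^9)^(1/4).
T = 241 K.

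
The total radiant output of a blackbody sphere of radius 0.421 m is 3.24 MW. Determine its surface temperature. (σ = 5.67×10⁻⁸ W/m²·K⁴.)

A = 4πr² = 4π × (0.421)² = 2.23 m².
From P = σAT⁴, T = (P / σA)^(1/4) = (3.24×10^6 / (5.67×10⁻⁸ × 2.23))^(1/4).
T = (2.57×10^13)^(1/4) = 2250 K.

T ≈ 2250 K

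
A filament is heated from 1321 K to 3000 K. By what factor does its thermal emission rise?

ratio ≈ 26.6

P ∝ T⁴, so the ratio is (3000/1321)⁴ = (2.271)⁴ = 26.6.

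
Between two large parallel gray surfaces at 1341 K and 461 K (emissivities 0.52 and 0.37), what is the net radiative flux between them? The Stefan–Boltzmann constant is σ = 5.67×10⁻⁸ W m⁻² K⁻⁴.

For two large parallel gray plates, q = σ(T₁⁴ − T₂⁴) / (1/ε₁ + 1/ε₂ − 1).
1/ε₁ + 1/ε₂ − 1 = 1/0.52 + 1/0.37 − 1 = 3.626.
T₁⁴ − T₂⁴ = 3.23×10^12 − 4.52×10^10 = 3.19×10^12 K⁴.
q = 5.67×10⁻⁸ × 3.19×10^12 / 3.626 = 49900 W/m².

q ≈ 49900 W/m²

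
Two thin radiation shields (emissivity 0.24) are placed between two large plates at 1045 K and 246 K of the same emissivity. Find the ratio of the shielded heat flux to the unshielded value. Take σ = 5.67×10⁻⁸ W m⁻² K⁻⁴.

ratio ≈ 0.333

With N identical shields there are N+1 = 3 gaps in series, each with the same radiative resistance, so the flux falls to 1/(N+1) of its unshielded value.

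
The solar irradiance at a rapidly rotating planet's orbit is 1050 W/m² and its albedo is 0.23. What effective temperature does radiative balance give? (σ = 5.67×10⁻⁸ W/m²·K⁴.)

Power absorbed = (1−a)S·πR²; power emitted = 4πR²σT⁴. Equating and cancelling πR²:
T = ((1−a)S / 4σ)^(1/4) = (808 / (4 × 5.67×10⁻⁸))^(1/4) = (3.56×10^9)^(1/4).
T = 244 K.

T ≈ 244 K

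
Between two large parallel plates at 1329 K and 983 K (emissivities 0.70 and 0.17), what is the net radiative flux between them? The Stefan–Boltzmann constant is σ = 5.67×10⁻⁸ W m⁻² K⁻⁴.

For two large parallel gray plates, q = σ(T₁⁴ − T₂⁴) / (1/ε₁ + 1/ε₂ − 1).
1/ε₁ + 1/ε₂ − 1 = 1/0.70 + 1/0.17 − 1 = 6.311.
T₁⁴ − T₂⁴ = 3.12×10^12 − 9.34×10^11 = 2.19×10^12 K⁴.
q = 5.67×10⁻⁸ × 2.19×10^12 / 6.311 = 19600 W/m².

q ≈ 19600 W/m²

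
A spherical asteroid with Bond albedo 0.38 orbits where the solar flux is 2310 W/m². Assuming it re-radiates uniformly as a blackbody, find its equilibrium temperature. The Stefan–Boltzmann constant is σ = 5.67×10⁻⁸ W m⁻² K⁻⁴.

Power absorbed = (1−a)S·πR²; power emitted = 4πR²σT⁴. Equating and cancelling πR²:
T = ((1−a)S / 4σ)^(1/4) = (1430 / (4 × 5.67×10⁻⁸))^(1/4) = (6.31×10^9)^(1/4).
T = 282 K.

T ≈ 282 K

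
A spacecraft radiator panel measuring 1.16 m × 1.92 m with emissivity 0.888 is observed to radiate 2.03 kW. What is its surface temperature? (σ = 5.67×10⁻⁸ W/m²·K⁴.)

T ≈ 367 K

A = 1.16 × 1.92 = 2.23 m².
From P = εσAT⁴, T = (P / εσA)^(1/4) = (2030 / (0.888 × 5.67×10⁻⁸ × 2.23))^(1/4).
T = (1.81×10^10)^(1/4) = 367 K.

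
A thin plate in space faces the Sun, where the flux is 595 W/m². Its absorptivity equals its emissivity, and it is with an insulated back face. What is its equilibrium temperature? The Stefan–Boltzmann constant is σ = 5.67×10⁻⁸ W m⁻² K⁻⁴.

Absorbed flux αS = emitted flux εσT⁴ (one radiating face); with α = ε, T = (S/σ)^(1/4).
T = (595 / 5.67×10⁻⁸)^(1/4) = (1.05×10^10)^(1/4).
T = 320 K.

T ≈ 320 K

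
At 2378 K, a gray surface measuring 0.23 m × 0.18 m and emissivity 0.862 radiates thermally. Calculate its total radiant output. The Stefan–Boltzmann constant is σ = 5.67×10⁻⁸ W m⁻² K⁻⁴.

P ≈ 64700 W

A = 0.23 × 0.18 = 0.0414 m².
P = εσAT⁴ = 0.862 × 5.67×10⁻⁸ × 0.0414 × (2378)⁴ = 0.862 × 5.67×10⁻⁸ × 0.0414 × 3.20×10^13.
P = 64700 W.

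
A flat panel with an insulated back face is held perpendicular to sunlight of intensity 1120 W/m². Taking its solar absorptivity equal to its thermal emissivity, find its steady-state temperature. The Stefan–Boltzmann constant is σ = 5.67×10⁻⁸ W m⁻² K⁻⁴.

Absorbed flux αS = emitted flux εσT⁴ (one radiating face); with α = ε, T = (S/σ)^(1/4).
T = (1120 / 5.67×10⁻⁸)^(1/4) = (1.98×10^10)^(1/4).
T = 375 K.

T ≈ 375 K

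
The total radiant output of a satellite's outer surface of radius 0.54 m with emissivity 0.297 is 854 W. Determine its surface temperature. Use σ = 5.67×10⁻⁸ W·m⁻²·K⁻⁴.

A = 4πr² = 4π × (0.54)² = 3.66 m².
From P = εσAT⁴, T = (P / εσA)^(1/4) = (854 / (0.297 × 5.67×10⁻⁸ × 3.66))^(1/4).
T = (1.38×10^10)^(1/4) = 343 K.

T ≈ 343 K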